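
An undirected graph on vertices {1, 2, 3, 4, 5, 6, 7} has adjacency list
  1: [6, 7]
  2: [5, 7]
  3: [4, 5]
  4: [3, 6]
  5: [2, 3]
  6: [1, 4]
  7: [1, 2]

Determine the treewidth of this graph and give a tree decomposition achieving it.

The largest bag has 3 vertices, giving width 2; this decomposition certifies tw(G) ≤ 2. Since 1–6–4–3–5–2–7–1 is a cycle in G, G is not acyclic. Forests are exactly the graphs of treewidth ≤ 1, so tw(G) ≥ 2. Combining the bounds, tw(G) = 2.

Treewidth 2.
One such decomposition:
Bags: B1 = {1, 4, 6}  B2 = {1, 3, 4}  B3 = {1, 3, 5}  B4 = {1, 2, 5}  B5 = {1, 2, 7}
Tree: B1–B2, B2–B3, B3–B4, B4–B5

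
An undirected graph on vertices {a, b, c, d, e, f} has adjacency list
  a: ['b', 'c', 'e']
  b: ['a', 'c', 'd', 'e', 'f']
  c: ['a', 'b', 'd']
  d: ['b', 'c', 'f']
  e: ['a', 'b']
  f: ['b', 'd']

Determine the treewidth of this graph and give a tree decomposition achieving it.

Every bag has size at most 3, so the width is 3 − 1 = 2 and tw(G) ≤ 2. Conversely, {b, c, d} is a clique of size 3, and the vertices of any clique must share a bag in every tree decomposition; so some bag has ≥ 3 vertices and tw(G) ≥ 2. Hence tw(G) = 2 exactly.

Treewidth 2.
One optimal decomposition is:
Bags: B1 = {b, c, d}  B2 = {b, d, f}  B3 = {a, b, c}  B4 = {a, b, e}
Tree: B1–B2, B1–B3, B3–B4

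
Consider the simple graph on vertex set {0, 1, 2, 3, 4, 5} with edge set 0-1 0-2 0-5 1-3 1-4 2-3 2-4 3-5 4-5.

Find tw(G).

3

A width-3 tree decomposition is:
Bags: B1 = {1, 2, 4, 5}  B2 = {0, 1, 2, 5}  B3 = {1, 2, 3, 5}
Tree: B1–B2, B2–B3
Each bag holds 4 vertices, so the decomposition has width 3, which upper-bounds the treewidth. For the lower bound: the 4 vertex sets {2,4}, {0,1}, {5}, {3} are disjoint, each induces a connected subgraph, and every pair is joined by at least one edge of G. Contracting each set to a single vertex therefore yields K_{4} as a minor, and since treewidth is minor-monotone, tw(G) ≥ tw(K_{4}) = 3. Combining the bounds, tw(G) = 3.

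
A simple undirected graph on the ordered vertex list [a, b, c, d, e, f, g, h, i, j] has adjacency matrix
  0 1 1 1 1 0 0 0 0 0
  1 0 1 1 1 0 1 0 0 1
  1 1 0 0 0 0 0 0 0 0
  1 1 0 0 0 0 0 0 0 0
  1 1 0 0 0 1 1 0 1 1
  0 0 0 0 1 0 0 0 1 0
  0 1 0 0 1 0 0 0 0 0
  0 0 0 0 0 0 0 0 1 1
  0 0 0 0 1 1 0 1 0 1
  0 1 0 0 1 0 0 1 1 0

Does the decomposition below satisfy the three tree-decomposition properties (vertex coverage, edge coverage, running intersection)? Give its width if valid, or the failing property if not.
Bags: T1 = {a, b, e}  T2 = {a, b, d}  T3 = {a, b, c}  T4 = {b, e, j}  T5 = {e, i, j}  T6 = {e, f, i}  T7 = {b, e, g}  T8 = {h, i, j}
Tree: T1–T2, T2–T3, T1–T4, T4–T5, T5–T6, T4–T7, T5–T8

Every vertex of G appears in some bag (union = {a, b, c, d, e, f, g, h, i, j}); every edge is covered by a bag; and for each vertex v the set of bags containing v is connected in the bag tree. The decomposition is therefore valid. The largest bag has 3 vertices, so the width is 2.

Yes; width 2.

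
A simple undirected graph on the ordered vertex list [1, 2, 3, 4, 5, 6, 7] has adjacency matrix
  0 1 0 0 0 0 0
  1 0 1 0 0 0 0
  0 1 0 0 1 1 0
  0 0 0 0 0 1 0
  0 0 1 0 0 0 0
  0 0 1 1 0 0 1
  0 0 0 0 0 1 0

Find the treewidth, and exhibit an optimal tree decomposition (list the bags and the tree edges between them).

Treewidth 1.
One such decomposition:
Bags: B1 = {3, 6}  B2 = {2, 3}  B3 = {1, 2}  B4 = {4, 6}  B5 = {3, 5}  B6 = {6, 7}
Tree: B1–B2, B2–B3, B1–B4, B1–B5, B1–B6

Every bag has size at most 2, so the width is 2 − 1 = 1 and tw(G) ≤ 1. G has an edge, so its treewidth is at least 1. Hence tw(G) = 1 exactly.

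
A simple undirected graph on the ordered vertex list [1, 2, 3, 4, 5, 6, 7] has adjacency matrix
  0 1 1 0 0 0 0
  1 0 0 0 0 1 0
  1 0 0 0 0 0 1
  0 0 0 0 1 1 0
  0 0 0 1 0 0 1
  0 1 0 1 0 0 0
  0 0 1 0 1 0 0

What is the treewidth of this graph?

A width-2 tree decomposition is:
Bags: B1 = {4, 5, 6}  B2 = {5, 6, 7}  B3 = {3, 6, 7}  B4 = {1, 3, 6}  B5 = {1, 2, 6}
Tree: B1–B2, B2–B3, B3–B4, B4–B5
Every bag has size at most 3, so the width is 3 − 1 = 2 and tw(G) ≤ 2. For the lower bound, G contains the cycle 6–4–5–7–3–1–2–6, so G is not a forest; only forests have treewidth ≤ 1, hence tw(G) ≥ 2. Hence tw(G) = 2 exactly.

2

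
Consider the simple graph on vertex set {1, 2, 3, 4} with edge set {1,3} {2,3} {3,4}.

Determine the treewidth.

1

A width-1 tree decomposition is:
Bags: B1 = {3, 4}  B2 = {2, 3}  B3 = {1, 3}
Tree: B1–B2, B2–B3
The largest bag has 2 vertices, giving width 1; this decomposition certifies tw(G) ≤ 1. G has an edge, so its treewidth is at least 1. Combining the bounds, tw(G) = 1.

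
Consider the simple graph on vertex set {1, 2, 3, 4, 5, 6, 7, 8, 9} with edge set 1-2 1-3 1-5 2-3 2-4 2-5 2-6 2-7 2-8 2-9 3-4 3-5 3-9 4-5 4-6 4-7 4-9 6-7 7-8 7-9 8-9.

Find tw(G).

A width-3 tree decomposition is:
Bags: B1 = {2, 3, 4, 9}  B2 = {2, 4, 7, 9}  B3 = {2, 4, 6, 7}  B4 = {2, 7, 8, 9}  B5 = {2, 3, 4, 5}  B6 = {1, 2, 3, 5}
Tree: B1–B2, B2–B3, B2–B4, B1–B5, B5–B6
The largest bag has 4 vertices, giving width 3; this decomposition certifies tw(G) ≤ 3. Conversely, {2, 7, 8, 9} is a clique of size 4, and the vertices of any clique must share a bag in every tree decomposition; so some bag has ≥ 4 vertices and tw(G) ≥ 3. Therefore the treewidth is 3.

3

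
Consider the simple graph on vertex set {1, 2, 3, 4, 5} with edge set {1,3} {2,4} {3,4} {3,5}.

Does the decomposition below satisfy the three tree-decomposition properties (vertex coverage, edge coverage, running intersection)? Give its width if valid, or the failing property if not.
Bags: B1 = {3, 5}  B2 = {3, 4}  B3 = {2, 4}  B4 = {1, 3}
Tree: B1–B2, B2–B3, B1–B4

Yes; width 1.

Checking the three conditions: (i) the bags cover all of {1, 2, 3, 4, 5}; (ii) for each edge, some bag contains both endpoints; (iii) the bags containing any fixed vertex form a subtree. All hold, so the decomposition is valid with width 2 − 1 = 1.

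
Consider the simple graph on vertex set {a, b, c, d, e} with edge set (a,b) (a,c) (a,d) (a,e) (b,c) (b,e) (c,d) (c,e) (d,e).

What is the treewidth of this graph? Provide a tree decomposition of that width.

Treewidth 3.
One optimal decomposition is:
Bags: B1 = {a, c, d, e}  B2 = {a, b, c, e}
Tree: B1–B2

Each bag holds 4 vertices, so the decomposition has width 3, which upper-bounds the treewidth. For the lower bound, the 4 vertices {a, c, d, e} are pairwise adjacent, and any tree decomposition puts a clique entirely inside one bag — forcing width ≥ 3. The upper and lower bounds meet at 3, so that is the treewidth.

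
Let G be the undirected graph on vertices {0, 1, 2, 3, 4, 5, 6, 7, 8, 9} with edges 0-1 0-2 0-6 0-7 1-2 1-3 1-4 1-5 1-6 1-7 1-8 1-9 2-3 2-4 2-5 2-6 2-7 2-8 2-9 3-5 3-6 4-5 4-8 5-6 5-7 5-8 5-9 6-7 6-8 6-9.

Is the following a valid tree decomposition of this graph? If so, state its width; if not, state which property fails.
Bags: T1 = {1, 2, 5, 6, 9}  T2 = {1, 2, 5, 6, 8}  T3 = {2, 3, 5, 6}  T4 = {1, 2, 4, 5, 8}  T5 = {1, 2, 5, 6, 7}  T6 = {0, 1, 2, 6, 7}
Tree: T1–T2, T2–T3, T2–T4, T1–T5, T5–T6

A tree decomposition must satisfy three properties: every vertex lies in some bag; for every edge, both endpoints lie together in some bag; and for every vertex, the bags containing it form a connected subtree. Here edge (1,3) lies in no bag, so the decomposition is invalid.

No — edge (1,3) lies in no bag.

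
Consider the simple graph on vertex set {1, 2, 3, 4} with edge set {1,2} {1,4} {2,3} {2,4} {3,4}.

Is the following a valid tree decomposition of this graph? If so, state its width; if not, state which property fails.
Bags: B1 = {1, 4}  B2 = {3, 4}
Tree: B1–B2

No — vertex 2 appears in no bag.

A tree decomposition must satisfy three properties: every vertex lies in some bag; for every edge, both endpoints lie together in some bag; and for every vertex, the bags containing it form a connected subtree. Here vertex 2 appears in no bag, so the decomposition is invalid.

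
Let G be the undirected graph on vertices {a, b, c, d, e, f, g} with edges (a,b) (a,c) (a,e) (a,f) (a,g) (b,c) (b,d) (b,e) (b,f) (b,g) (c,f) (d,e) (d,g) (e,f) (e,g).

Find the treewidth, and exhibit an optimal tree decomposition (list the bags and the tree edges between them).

The largest bag has 4 vertices, giving width 3; this decomposition certifies tw(G) ≤ 3. Conversely, {b, d, e, g} is a clique of size 4, and the vertices of any clique must share a bag in every tree decomposition; so some bag has ≥ 4 vertices and tw(G) ≥ 3. Hence tw(G) = 3 exactly.

Treewidth 3.
One optimal decomposition is:
Bags: B1 = {a, b, e, g}  B2 = {a, b, e, f}  B3 = {a, b, c, f}  B4 = {b, d, e, g}
Tree: B1–B2, B2–B3, B1–B4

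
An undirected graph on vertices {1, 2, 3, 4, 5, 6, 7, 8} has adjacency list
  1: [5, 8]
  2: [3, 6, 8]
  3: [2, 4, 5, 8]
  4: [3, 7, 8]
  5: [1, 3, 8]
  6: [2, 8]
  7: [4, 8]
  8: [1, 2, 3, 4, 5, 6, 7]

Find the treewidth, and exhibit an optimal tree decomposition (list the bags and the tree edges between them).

Treewidth 2.
Bags: B1 = {3, 5, 8}  B2 = {1, 5, 8}  B3 = {2, 3, 8}  B4 = {3, 4, 8}  B5 = {2, 6, 8}  B6 = {4, 7, 8}
Tree: B1–B2, B1–B3, B1–B4, B3–B5, B4–B6

Each bag holds 3 vertices, so the decomposition has width 2, which upper-bounds the treewidth. For the lower bound, the 3 vertices {1, 5, 8} are pairwise adjacent, and any tree decomposition puts a clique entirely inside one bag — forcing width ≥ 2. Hence tw(G) = 2 exactly.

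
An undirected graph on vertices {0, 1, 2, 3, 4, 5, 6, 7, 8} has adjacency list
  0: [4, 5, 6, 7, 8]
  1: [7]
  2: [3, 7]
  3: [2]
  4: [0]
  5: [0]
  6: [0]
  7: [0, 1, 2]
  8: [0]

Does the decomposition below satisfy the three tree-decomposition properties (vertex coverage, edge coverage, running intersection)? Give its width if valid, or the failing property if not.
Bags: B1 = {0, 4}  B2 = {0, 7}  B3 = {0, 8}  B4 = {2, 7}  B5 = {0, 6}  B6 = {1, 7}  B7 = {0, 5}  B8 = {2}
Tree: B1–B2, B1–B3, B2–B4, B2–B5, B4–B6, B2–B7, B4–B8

No — vertex 3 appears in no bag.

A tree decomposition must satisfy three properties: every vertex lies in some bag; for every edge, both endpoints lie together in some bag; and for every vertex, the bags containing it form a connected subtree. Here vertex 3 appears in no bag, so the decomposition is invalid.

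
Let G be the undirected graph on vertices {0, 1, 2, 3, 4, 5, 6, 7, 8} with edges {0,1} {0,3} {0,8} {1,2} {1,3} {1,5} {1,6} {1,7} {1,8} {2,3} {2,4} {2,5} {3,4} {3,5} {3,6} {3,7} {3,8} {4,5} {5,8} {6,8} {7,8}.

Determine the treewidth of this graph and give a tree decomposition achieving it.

Treewidth 3.
One such decomposition:
Bags: B1 = {0, 1, 3, 8}  B2 = {1, 3, 5, 8}  B3 = {1, 3, 6, 8}  B4 = {1, 3, 7, 8}  B5 = {1, 2, 3, 5}  B6 = {2, 3, 4, 5}
Tree: B1–B2, B2–B3, B2–B4, B2–B5, B5–B6

Each bag holds 4 vertices, so the decomposition has width 3, which upper-bounds the treewidth. For the lower bound, the 4 vertices {0, 1, 3, 8} are pairwise adjacent, and any tree decomposition puts a clique entirely inside one bag — forcing width ≥ 3. The upper and lower bounds meet at 3, so that is the treewidth.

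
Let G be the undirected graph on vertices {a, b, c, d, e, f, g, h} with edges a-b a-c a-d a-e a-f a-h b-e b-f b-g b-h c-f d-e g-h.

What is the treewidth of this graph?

A width-2 tree decomposition is:
Bags: B1 = {b, g, h}  B2 = {a, b, h}  B3 = {a, b, e}  B4 = {a, b, f}  B5 = {a, c, f}  B6 = {a, d, e}
Tree: B1–B2, B2–B3, B2–B4, B4–B5, B3–B6
Every bag has size at most 3, so the width is 3 − 1 = 2 and tw(G) ≤ 2. On the other hand G contains the 3-clique {b, g, h}. A clique must lie in a single bag of any decomposition, so no decomposition can have width below 2. The upper and lower bounds meet at 2, so that is the treewidth.

2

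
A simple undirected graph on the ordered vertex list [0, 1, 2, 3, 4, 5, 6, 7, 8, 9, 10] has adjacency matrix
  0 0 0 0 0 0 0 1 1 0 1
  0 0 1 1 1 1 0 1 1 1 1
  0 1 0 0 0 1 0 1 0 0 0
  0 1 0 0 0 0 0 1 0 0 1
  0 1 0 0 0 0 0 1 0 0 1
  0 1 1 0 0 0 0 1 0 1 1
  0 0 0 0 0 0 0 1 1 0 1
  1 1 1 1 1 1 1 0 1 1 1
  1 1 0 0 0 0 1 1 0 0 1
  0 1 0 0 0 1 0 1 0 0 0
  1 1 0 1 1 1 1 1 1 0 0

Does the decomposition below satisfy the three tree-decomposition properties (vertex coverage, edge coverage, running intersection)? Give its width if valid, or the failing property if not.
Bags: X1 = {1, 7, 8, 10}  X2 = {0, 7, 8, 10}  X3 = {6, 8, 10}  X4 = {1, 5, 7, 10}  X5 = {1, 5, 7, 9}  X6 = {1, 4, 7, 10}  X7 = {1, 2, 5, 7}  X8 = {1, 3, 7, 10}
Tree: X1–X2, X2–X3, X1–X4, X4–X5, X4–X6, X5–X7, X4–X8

No — edge (7,6) lies in no bag.

A tree decomposition must satisfy three properties: every vertex lies in some bag; for every edge, both endpoints lie together in some bag; and for every vertex, the bags containing it form a connected subtree. Here edge (7,6) lies in no bag, so the decomposition is invalid.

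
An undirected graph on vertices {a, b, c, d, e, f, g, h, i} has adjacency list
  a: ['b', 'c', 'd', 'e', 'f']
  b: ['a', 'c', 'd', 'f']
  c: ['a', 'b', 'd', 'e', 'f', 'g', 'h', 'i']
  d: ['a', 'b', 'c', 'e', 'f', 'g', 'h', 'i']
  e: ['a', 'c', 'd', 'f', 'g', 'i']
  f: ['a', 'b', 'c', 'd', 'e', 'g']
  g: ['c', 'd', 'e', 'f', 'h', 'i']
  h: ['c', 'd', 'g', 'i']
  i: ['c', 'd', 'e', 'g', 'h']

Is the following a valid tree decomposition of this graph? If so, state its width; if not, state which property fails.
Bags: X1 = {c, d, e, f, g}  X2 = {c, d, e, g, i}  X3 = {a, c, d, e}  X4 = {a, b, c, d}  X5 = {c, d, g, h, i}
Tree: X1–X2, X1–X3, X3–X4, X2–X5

A tree decomposition must satisfy three properties: every vertex lies in some bag; for every edge, both endpoints lie together in some bag; and for every vertex, the bags containing it form a connected subtree. Here edge (f,a) lies in no bag, so the decomposition is invalid.

No — edge (f,a) lies in no bag.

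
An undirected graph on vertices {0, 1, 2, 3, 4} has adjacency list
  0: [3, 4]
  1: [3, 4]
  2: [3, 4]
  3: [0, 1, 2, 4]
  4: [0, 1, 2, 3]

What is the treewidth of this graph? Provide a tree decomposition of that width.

Treewidth 2.
One such decomposition:
Bags: B1 = {0, 3, 4}  B2 = {1, 3, 4}  B3 = {2, 3, 4}
Tree: B1–B2, B2–B3

Every bag has size at most 3, so the width is 3 − 1 = 2 and tw(G) ≤ 2. On the other hand G contains the 3-clique {0, 3, 4}. A clique must lie in a single bag of any decomposition, so no decomposition can have width below 2. The upper and lower bounds meet at 2, so that is the treewidth.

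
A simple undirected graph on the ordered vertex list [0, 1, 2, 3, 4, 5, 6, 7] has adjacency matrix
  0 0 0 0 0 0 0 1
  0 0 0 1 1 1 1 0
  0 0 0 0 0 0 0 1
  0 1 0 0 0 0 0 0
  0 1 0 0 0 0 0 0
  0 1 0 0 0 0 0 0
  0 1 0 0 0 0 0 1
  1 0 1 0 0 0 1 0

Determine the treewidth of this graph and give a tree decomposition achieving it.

Treewidth 1.
One optimal decomposition is:
Bags: B1 = {6, 7}  B2 = {1, 6}  B3 = {1, 3}  B4 = {2, 7}  B5 = {1, 4}  B6 = {0, 7}  B7 = {1, 5}
Tree: B1–B2, B2–B3, B1–B4, B2–B5, B4–B6, B3–B7

The largest bag has 2 vertices, giving width 1; this decomposition certifies tw(G) ≤ 1. G has an edge, so its treewidth is at least 1. Therefore the treewidth is 1.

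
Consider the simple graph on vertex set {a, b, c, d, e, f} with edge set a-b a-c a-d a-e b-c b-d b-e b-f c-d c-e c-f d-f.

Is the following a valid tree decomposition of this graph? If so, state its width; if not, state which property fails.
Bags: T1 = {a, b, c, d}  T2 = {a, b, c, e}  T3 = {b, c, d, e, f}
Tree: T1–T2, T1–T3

No — bags containing vertex e are not connected in the tree.

A tree decomposition must satisfy three properties: every vertex lies in some bag; for every edge, both endpoints lie together in some bag; and for every vertex, the bags containing it form a connected subtree. Here bags containing vertex e are not connected in the tree, so the decomposition is invalid.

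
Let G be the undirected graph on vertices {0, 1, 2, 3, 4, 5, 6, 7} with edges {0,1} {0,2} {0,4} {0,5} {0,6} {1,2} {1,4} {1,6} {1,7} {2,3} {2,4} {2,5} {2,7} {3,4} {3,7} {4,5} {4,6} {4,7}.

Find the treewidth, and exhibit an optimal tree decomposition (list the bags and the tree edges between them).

Treewidth 3.
One such decomposition:
Bags: B1 = {0, 1, 2, 4}  B2 = {0, 1, 4, 6}  B3 = {1, 2, 4, 7}  B4 = {2, 3, 4, 7}  B5 = {0, 2, 4, 5}
Tree: B1–B2, B1–B3, B3–B4, B1–B5

Every bag has size at most 4, so the width is 4 − 1 = 3 and tw(G) ≤ 3. On the other hand G contains the 4-clique {0, 1, 2, 4}. A clique must lie in a single bag of any decomposition, so no decomposition can have width below 3. Hence tw(G) = 3 exactly.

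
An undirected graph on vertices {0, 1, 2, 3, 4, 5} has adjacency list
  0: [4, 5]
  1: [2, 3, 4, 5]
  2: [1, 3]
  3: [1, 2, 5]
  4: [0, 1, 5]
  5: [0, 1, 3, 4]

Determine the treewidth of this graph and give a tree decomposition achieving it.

Treewidth 2.
One optimal decomposition is:
Bags: B1 = {1, 4, 5}  B2 = {1, 3, 5}  B3 = {0, 4, 5}  B4 = {1, 2, 3}
Tree: B1–B2, B1–B3, B2–B4

Every bag has size at most 3, so the width is 3 − 1 = 2 and tw(G) ≤ 2. For the lower bound, the 3 vertices {0, 4, 5} are pairwise adjacent, and any tree decomposition puts a clique entirely inside one bag — forcing width ≥ 2. Combining the bounds, tw(G) = 2.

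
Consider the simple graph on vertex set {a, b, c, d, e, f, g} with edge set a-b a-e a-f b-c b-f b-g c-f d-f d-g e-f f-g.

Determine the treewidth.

2

A width-2 tree decomposition is:
Bags: B1 = {b, f, g}  B2 = {b, c, f}  B3 = {d, f, g}  B4 = {a, b, f}  B5 = {a, e, f}
Tree: B1–B2, B1–B3, B2–B4, B4–B5
The largest bag has 3 vertices, giving width 2; this decomposition certifies tw(G) ≤ 2. Conversely, {d, f, g} is a clique of size 3, and the vertices of any clique must share a bag in every tree decomposition; so some bag has ≥ 3 vertices and tw(G) ≥ 2. Combining the bounds, tw(G) = 2.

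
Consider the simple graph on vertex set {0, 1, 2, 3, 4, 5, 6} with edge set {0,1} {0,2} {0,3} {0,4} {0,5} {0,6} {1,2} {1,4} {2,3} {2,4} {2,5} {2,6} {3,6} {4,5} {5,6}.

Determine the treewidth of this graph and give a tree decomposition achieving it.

Each bag holds 4 vertices, so the decomposition has width 3, which upper-bounds the treewidth. For the lower bound, the 4 vertices {0, 2, 3, 6} are pairwise adjacent, and any tree decomposition puts a clique entirely inside one bag — forcing width ≥ 3. The upper and lower bounds meet at 3, so that is the treewidth.

Treewidth 3.
One such decomposition:
Bags: B1 = {0, 2, 4, 5}  B2 = {0, 2, 5, 6}  B3 = {0, 2, 3, 6}  B4 = {0, 1, 2, 4}
Tree: B1–B2, B2–B3, B1–B4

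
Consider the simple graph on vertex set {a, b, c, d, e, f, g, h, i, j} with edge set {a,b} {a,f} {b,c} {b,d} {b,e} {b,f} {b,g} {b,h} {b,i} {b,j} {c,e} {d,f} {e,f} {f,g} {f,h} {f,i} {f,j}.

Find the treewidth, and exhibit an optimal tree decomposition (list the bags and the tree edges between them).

Treewidth 2.
Bags: B1 = {b, c, e}  B2 = {b, e, f}  B3 = {b, d, f}  B4 = {b, f, h}  B5 = {b, f, i}  B6 = {a, b, f}  B7 = {b, f, g}  B8 = {b, f, j}
Tree: B1–B2, B2–B3, B3–B4, B3–B5, B3–B6, B5–B7, B4–B8

The largest bag has 3 vertices, giving width 2; this decomposition certifies tw(G) ≤ 2. Conversely, {b, c, e} is a clique of size 3, and the vertices of any clique must share a bag in every tree decomposition; so some bag has ≥ 3 vertices and tw(G) ≥ 2. Therefore the treewidth is 2.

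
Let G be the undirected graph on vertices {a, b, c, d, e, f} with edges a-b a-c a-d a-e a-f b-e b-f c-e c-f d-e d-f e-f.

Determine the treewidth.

A width-3 tree decomposition is:
Bags: B1 = {a, b, e, f}  B2 = {a, c, e, f}  B3 = {a, d, e, f}
Tree: B1–B2, B2–B3
Every bag has size at most 4, so the width is 4 − 1 = 3 and tw(G) ≤ 3. On the other hand G contains the 4-clique {a, d, e, f}. A clique must lie in a single bag of any decomposition, so no decomposition can have width below 3. Hence tw(G) = 3 exactly.

3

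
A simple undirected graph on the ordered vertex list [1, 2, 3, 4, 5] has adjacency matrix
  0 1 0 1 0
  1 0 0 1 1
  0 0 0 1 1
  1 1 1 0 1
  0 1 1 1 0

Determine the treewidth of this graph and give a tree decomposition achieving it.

Each bag holds 3 vertices, so the decomposition has width 2, which upper-bounds the treewidth. On the other hand G contains the 3-clique {1, 2, 4}. A clique must lie in a single bag of any decomposition, so no decomposition can have width below 2. Combining the bounds, tw(G) = 2.

Treewidth 2.
Bags: B1 = {1, 2, 4}  B2 = {2, 4, 5}  B3 = {3, 4, 5}
Tree: B1–B2, B2–B3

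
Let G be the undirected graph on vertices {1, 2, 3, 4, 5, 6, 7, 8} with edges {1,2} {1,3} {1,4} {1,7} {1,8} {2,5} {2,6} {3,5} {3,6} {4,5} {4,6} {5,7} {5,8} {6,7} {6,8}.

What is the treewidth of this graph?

3

A width-3 tree decomposition is:
Bags: B1 = {1, 5, 6, 8}  B2 = {1, 3, 5, 6}  B3 = {1, 5, 6, 7}  B4 = {1, 4, 5, 6}  B5 = {1, 2, 5, 6}
Tree: B1–B2, B2–B3, B3–B4, B4–B5
The largest bag has 4 vertices, giving width 3; this decomposition certifies tw(G) ≤ 3. For the lower bound: the 4 vertex sets {5,8}, {1,3}, {6}, {7} are disjoint, each induces a connected subgraph, and every pair is joined by at least one edge of G. Contracting each set to a single vertex therefore yields K_{4} as a minor, and since treewidth is minor-monotone, tw(G) ≥ tw(K_{4}) = 3. The upper and lower bounds meet at 3, so that is the treewidth.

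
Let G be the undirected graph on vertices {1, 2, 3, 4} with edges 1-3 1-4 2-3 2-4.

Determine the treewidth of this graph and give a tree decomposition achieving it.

The largest bag has 3 vertices, giving width 2; this decomposition certifies tw(G) ≤ 2. For the lower bound, G contains the cycle 3–1–4–2–3, so G is not a forest; only forests have treewidth ≤ 1, hence tw(G) ≥ 2. Hence tw(G) = 2 exactly.

Treewidth 2.
One optimal decomposition is:
Bags: B1 = {1, 3, 4}  B2 = {2, 3, 4}
Tree: B1–B2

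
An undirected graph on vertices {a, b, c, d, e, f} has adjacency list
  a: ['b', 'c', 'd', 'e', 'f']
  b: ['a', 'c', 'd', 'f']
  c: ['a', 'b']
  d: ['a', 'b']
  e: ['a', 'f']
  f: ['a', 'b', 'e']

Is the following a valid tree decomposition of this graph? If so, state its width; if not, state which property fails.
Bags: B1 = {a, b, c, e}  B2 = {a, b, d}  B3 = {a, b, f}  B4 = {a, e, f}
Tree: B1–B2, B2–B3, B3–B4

No — bags containing vertex e are not connected in the tree.

A tree decomposition must satisfy three properties: every vertex lies in some bag; for every edge, both endpoints lie together in some bag; and for every vertex, the bags containing it form a connected subtree. Here bags containing vertex e are not connected in the tree, so the decomposition is invalid.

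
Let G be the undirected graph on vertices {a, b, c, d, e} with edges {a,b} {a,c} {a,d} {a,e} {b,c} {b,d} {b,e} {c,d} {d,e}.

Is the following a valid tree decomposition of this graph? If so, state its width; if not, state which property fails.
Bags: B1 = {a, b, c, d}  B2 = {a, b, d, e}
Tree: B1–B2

Every vertex of G appears in some bag (union = {a, b, c, d, e}); every edge is covered by a bag; and for each vertex v the set of bags containing v is connected in the bag tree. The decomposition is therefore valid. The largest bag has 4 vertices, so the width is 3.

Yes; width 3.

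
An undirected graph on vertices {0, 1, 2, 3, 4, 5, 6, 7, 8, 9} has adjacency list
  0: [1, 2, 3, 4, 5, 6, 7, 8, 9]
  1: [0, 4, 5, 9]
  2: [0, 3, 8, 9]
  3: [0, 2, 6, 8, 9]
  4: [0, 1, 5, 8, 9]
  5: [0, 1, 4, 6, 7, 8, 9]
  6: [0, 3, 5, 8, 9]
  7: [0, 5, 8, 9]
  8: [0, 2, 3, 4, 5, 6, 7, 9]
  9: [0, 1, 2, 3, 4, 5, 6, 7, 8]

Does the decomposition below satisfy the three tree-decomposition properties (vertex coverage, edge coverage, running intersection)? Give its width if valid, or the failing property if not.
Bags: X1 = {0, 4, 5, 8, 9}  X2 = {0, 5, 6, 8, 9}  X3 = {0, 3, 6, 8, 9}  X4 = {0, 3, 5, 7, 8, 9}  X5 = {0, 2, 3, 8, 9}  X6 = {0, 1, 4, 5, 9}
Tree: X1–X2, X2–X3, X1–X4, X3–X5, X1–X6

No — bags containing vertex 3 are not connected in the tree.

A tree decomposition must satisfy three properties: every vertex lies in some bag; for every edge, both endpoints lie together in some bag; and for every vertex, the bags containing it form a connected subtree. Here bags containing vertex 3 are not connected in the tree, so the decomposition is invalid.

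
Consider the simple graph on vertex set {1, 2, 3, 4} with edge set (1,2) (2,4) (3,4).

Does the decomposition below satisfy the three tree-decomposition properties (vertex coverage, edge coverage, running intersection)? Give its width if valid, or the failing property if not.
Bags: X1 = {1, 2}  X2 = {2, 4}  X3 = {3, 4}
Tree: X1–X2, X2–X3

Every vertex of G appears in some bag (union = {1, 2, 3, 4}); every edge is covered by a bag; and for each vertex v the set of bags containing v is connected in the bag tree. The decomposition is therefore valid. The largest bag has 2 vertices, so the width is 1.

Yes; width 1.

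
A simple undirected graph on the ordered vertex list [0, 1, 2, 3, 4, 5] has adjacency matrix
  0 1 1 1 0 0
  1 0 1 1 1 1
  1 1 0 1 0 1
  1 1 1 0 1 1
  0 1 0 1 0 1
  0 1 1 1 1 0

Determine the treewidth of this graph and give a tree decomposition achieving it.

The largest bag has 4 vertices, giving width 3; this decomposition certifies tw(G) ≤ 3. On the other hand G contains the 4-clique {0, 1, 2, 3}. A clique must lie in a single bag of any decomposition, so no decomposition can have width below 3. The upper and lower bounds meet at 3, so that is the treewidth.

Treewidth 3.
Bags: B1 = {0, 1, 2, 3}  B2 = {1, 2, 3, 5}  B3 = {1, 3, 4, 5}
Tree: B1–B2, B2–B3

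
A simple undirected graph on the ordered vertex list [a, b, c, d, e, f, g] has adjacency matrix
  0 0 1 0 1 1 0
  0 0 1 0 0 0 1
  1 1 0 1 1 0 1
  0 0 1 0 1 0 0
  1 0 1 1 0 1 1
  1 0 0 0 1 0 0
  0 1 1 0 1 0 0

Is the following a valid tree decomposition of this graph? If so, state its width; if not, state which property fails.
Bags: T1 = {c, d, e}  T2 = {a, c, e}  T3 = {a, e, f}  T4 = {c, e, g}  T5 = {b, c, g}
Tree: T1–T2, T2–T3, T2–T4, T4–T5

Yes; width 2.

Every vertex of G appears in some bag (union = {a, b, c, d, e, f, g}); every edge is covered by a bag; and for each vertex v the set of bags containing v is connected in the bag tree. The decomposition is therefore valid. The largest bag has 3 vertices, so the width is 2.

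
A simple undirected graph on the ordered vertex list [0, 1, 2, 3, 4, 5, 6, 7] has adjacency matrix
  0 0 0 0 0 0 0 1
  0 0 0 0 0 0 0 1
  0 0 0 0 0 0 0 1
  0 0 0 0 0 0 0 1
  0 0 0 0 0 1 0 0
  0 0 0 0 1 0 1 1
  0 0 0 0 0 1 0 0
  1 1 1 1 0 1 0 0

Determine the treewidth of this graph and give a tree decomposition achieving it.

Treewidth 1.
Bags: B1 = {5, 6}  B2 = {5, 7}  B3 = {4, 5}  B4 = {3, 7}  B5 = {2, 7}  B6 = {1, 7}  B7 = {0, 7}
Tree: B1–B2, B1–B3, B2–B4, B2–B5, B5–B6, B5–B7

Every bag has size at most 2, so the width is 2 − 1 = 1 and tw(G) ≤ 1. Any graph with an edge has treewidth ≥ 1, and G has the edge 5–6. Hence tw(G) = 1 exactly.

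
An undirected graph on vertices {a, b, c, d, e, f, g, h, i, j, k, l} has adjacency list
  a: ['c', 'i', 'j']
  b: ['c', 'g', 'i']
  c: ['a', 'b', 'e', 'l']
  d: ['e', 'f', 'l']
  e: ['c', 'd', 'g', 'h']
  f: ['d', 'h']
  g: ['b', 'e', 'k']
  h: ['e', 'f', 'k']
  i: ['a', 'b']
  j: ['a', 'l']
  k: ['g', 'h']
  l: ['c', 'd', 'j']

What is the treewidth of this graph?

3

A width-3 tree decomposition is:
Bags: B1 = {a, b, i, j}  B2 = {a, b, c, j}  B3 = {b, c, j, l}  B4 = {b, c, g, l}  B5 = {c, e, g, l}  B6 = {d, e, g, l}  B7 = {d, e, g, k}  B8 = {d, e, h, k}  B9 = {d, f, h, k}
Tree: B1–B2, B2–B3, B3–B4, B4–B5, B5–B6, B6–B7, B7–B8, B8–B9
Every bag has size at most 4, so the width is 4 − 1 = 3 and tw(G) ≤ 3. For the lower bound: the 4 vertex sets {a,i,j}, {b}, {c}, {d,e,g,l} are disjoint, each induces a connected subgraph, and every pair is joined by at least one edge of G. Contracting each set to a single vertex therefore yields K_{4} as a minor, and since treewidth is minor-monotone, tw(G) ≥ tw(K_{4}) = 3. Hence tw(G) = 3 exactly.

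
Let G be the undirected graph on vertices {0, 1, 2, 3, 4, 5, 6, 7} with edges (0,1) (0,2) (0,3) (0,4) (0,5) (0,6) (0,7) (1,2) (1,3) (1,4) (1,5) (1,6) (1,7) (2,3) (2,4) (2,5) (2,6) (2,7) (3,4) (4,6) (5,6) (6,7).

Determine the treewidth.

4

A width-4 tree decomposition is:
Bags: B1 = {0, 1, 2, 3, 4}  B2 = {0, 1, 2, 4, 6}  B3 = {0, 1, 2, 6, 7}  B4 = {0, 1, 2, 5, 6}
Tree: B1–B2, B2–B3, B2–B4
The largest bag has 5 vertices, giving width 4; this decomposition certifies tw(G) ≤ 4. On the other hand G contains the 5-clique {0, 1, 2, 3, 4}. A clique must lie in a single bag of any decomposition, so no decomposition can have width below 4. The upper and lower bounds meet at 4, so that is the treewidth.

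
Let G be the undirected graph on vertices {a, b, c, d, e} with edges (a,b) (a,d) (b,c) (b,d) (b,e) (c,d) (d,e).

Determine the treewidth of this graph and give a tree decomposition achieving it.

Every bag has size at most 3, so the width is 3 − 1 = 2 and tw(G) ≤ 2. Conversely, {b, d, e} is a clique of size 3, and the vertices of any clique must share a bag in every tree decomposition; so some bag has ≥ 3 vertices and tw(G) ≥ 2. Therefore the treewidth is 2.

Treewidth 2.
Bags: B1 = {b, c, d}  B2 = {b, d, e}  B3 = {a, b, d}
Tree: B1–B2, B2–B3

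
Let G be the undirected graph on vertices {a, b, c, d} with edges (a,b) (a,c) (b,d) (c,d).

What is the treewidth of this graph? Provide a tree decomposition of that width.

Every bag has size at most 3, so the width is 3 − 1 = 2 and tw(G) ≤ 2. The edges b–a–c–d–b form a cycle, so G is not a tree and its treewidth is at least 2. Therefore the treewidth is 2.

Treewidth 2.
Bags: B1 = {a, b, c}  B2 = {b, c, d}
Tree: B1–B2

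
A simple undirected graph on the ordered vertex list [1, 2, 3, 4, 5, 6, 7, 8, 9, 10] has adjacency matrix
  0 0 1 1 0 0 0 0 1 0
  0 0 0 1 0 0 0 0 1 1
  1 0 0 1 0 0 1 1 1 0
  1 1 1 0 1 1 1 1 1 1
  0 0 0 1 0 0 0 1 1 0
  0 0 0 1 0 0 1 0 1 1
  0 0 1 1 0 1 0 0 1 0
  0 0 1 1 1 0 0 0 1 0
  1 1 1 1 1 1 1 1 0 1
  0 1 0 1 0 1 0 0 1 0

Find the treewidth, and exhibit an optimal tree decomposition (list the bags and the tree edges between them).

Each bag holds 4 vertices, so the decomposition has width 3, which upper-bounds the treewidth. On the other hand G contains the 4-clique {2, 4, 9, 10}. A clique must lie in a single bag of any decomposition, so no decomposition can have width below 3. The upper and lower bounds meet at 3, so that is the treewidth.

Treewidth 3.
One such decomposition:
Bags: B1 = {4, 6, 9, 10}  B2 = {4, 6, 7, 9}  B3 = {3, 4, 7, 9}  B4 = {1, 3, 4, 9}  B5 = {3, 4, 8, 9}  B6 = {4, 5, 8, 9}  B7 = {2, 4, 9, 10}
Tree: B1–B2, B2–B3, B3–B4, B3–B5, B5–B6, B1–B7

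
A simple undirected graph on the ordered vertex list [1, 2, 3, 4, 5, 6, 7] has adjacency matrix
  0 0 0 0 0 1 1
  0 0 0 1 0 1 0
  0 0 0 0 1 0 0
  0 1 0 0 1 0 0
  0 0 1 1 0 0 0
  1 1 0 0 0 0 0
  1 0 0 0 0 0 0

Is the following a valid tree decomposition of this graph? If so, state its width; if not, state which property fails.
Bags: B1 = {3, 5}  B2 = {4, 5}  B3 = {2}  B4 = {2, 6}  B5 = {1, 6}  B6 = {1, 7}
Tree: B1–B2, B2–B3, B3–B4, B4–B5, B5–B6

No — edge (4,2) lies in no bag.

A tree decomposition must satisfy three properties: every vertex lies in some bag; for every edge, both endpoints lie together in some bag; and for every vertex, the bags containing it form a connected subtree. Here edge (4,2) lies in no bag, so the decomposition is invalid.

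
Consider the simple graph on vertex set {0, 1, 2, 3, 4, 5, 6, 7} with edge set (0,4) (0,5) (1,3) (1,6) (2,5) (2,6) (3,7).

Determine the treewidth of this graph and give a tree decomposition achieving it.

Each bag holds 2 vertices, so the decomposition has width 1, which upper-bounds the treewidth. Since G has at least one edge (e.g. 4–0), it is not an edgeless graph, so tw(G) ≥ 1. Hence tw(G) = 1 exactly.

Treewidth 1.
Bags: B1 = {0, 4}  B2 = {0, 5}  B3 = {2, 5}  B4 = {2, 6}  B5 = {1, 6}  B6 = {1, 3}  B7 = {3, 7}
Tree: B1–B2, B2–B3, B3–B4, B4–B5, B5–B6, B6–B7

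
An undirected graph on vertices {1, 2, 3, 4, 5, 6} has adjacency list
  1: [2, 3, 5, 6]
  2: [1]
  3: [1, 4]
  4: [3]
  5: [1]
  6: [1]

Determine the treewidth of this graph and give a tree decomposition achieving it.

Each bag holds 2 vertices, so the decomposition has width 1, which upper-bounds the treewidth. Since G has at least one edge (e.g. 3–1), it is not an edgeless graph, so tw(G) ≥ 1. The upper and lower bounds meet at 1, so that is the treewidth.

Treewidth 1.
One such decomposition:
Bags: B1 = {1, 3}  B2 = {1, 6}  B3 = {3, 4}  B4 = {1, 5}  B5 = {1, 2}
Tree: B1–B2, B1–B3, B1–B4, B1–B5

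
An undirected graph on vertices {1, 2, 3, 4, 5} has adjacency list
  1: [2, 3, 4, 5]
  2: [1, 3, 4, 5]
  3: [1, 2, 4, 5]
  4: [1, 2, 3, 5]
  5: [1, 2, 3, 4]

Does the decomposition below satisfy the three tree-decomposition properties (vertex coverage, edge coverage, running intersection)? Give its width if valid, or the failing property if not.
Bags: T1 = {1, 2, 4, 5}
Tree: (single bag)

No — vertex 3 appears in no bag.

A tree decomposition must satisfy three properties: every vertex lies in some bag; for every edge, both endpoints lie together in some bag; and for every vertex, the bags containing it form a connected subtree. Here vertex 3 appears in no bag, so the decomposition is invalid.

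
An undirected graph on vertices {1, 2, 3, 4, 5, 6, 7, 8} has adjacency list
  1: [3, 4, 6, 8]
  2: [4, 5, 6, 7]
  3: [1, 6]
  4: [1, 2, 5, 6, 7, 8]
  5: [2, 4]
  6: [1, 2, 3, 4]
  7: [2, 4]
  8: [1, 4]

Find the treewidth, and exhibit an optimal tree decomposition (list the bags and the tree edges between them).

Each bag holds 3 vertices, so the decomposition has width 2, which upper-bounds the treewidth. For the lower bound, the 3 vertices {1, 3, 6} are pairwise adjacent, and any tree decomposition puts a clique entirely inside one bag — forcing width ≥ 2. Combining the bounds, tw(G) = 2.

Treewidth 2.
One optimal decomposition is:
Bags: B1 = {2, 4, 5}  B2 = {2, 4, 6}  B3 = {1, 4, 6}  B4 = {2, 4, 7}  B5 = {1, 4, 8}  B6 = {1, 3, 6}
Tree: B1–B2, B2–B3, B1–B4, B3–B5, B3–B6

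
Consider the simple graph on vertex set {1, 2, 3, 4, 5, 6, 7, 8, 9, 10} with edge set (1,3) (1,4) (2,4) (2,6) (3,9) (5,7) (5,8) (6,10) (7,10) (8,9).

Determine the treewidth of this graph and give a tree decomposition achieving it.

Treewidth 2.
One such decomposition:
Bags: B1 = {5, 8, 9}  B2 = {5, 7, 9}  B3 = {7, 9, 10}  B4 = {6, 9, 10}  B5 = {2, 6, 9}  B6 = {2, 4, 9}  B7 = {1, 4, 9}  B8 = {1, 3, 9}
Tree: B1–B2, B2–B3, B3–B4, B4–B5, B5–B6, B6–B7, B7–B8

Each bag holds 3 vertices, so the decomposition has width 2, which upper-bounds the treewidth. For the lower bound, G contains the cycle 9–8–5–7–10–6–2–4–1–3–9, so G is not a forest; only forests have treewidth ≤ 1, hence tw(G) ≥ 2. The upper and lower bounds meet at 2, so that is the treewidth.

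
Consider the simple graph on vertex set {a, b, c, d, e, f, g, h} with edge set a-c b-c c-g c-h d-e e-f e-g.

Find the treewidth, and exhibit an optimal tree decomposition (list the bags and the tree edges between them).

Treewidth 1.
Bags: B1 = {a, c}  B2 = {c, h}  B3 = {c, g}  B4 = {e, g}  B5 = {d, e}  B6 = {e, f}  B7 = {b, c}
Tree: B1–B2, B2–B3, B3–B4, B4–B5, B4–B6, B3–B7

Each bag holds 2 vertices, so the decomposition has width 1, which upper-bounds the treewidth. Since G has at least one edge (e.g. c–a), it is not an edgeless graph, so tw(G) ≥ 1. Combining the bounds, tw(G) = 1.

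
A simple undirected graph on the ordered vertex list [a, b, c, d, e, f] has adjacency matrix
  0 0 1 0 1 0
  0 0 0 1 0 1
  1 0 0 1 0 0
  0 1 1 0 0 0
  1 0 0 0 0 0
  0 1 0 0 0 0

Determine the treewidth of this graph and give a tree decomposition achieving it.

The largest bag has 2 vertices, giving width 1; this decomposition certifies tw(G) ≤ 1. G has an edge, so its treewidth is at least 1. Therefore the treewidth is 1.

Treewidth 1.
One such decomposition:
Bags: B1 = {a, e}  B2 = {a, c}  B3 = {c, d}  B4 = {b, d}  B5 = {b, f}
Tree: B1–B2, B2–B3, B3–B4, B4–B5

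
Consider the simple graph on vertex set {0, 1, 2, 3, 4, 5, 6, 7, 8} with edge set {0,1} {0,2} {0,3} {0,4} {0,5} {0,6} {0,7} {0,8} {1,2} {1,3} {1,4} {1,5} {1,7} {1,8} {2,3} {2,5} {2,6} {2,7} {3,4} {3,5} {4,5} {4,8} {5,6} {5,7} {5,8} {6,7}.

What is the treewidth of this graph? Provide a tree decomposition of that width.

Every bag has size at most 5, so the width is 5 − 1 = 4 and tw(G) ≤ 4. On the other hand G contains the 5-clique {0, 1, 4, 5, 8}. A clique must lie in a single bag of any decomposition, so no decomposition can have width below 4. Hence tw(G) = 4 exactly.

Treewidth 4.
One such decomposition:
Bags: B1 = {0, 2, 5, 6, 7}  B2 = {0, 1, 2, 5, 7}  B3 = {0, 1, 2, 3, 5}  B4 = {0, 1, 3, 4, 5}  B5 = {0, 1, 4, 5, 8}
Tree: B1–B2, B2–B3, B3–B4, B4–B5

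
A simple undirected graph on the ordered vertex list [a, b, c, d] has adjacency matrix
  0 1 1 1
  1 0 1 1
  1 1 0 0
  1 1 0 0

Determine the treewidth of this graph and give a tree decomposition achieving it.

Treewidth 2.
One optimal decomposition is:
Bags: B1 = {a, b, c}  B2 = {a, b, d}
Tree: B1–B2

Every bag has size at most 3, so the width is 3 − 1 = 2 and tw(G) ≤ 2. On the other hand G contains the 3-clique {a, b, d}. A clique must lie in a single bag of any decomposition, so no decomposition can have width below 2. Combining the bounds, tw(G) = 2.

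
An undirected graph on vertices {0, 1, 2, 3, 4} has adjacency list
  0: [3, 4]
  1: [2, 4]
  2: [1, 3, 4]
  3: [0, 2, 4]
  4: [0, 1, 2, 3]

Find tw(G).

2

A width-2 tree decomposition is:
Bags: B1 = {2, 3, 4}  B2 = {1, 2, 4}  B3 = {0, 3, 4}
Tree: B1–B2, B1–B3
Every bag has size at most 3, so the width is 3 − 1 = 2 and tw(G) ≤ 2. On the other hand G contains the 3-clique {0, 3, 4}. A clique must lie in a single bag of any decomposition, so no decomposition can have width below 2. Therefore the treewidth is 2.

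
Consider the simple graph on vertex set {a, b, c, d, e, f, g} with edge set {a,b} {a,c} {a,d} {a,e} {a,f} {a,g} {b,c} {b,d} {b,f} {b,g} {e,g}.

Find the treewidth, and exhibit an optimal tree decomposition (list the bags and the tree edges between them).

Treewidth 2.
One such decomposition:
Bags: B1 = {a, b, g}  B2 = {a, e, g}  B3 = {a, b, c}  B4 = {a, b, f}  B5 = {a, b, d}
Tree: B1–B2, B1–B3, B3–B4, B4–B5

Every bag has size at most 3, so the width is 3 − 1 = 2 and tw(G) ≤ 2. On the other hand G contains the 3-clique {a, e, g}. A clique must lie in a single bag of any decomposition, so no decomposition can have width below 2. The upper and lower bounds meet at 2, so that is the treewidth.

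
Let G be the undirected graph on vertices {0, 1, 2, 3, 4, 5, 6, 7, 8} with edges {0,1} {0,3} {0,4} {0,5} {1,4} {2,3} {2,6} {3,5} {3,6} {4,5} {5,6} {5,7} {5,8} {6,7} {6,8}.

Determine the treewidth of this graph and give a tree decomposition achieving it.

Treewidth 2.
One optimal decomposition is:
Bags: B1 = {2, 3, 6}  B2 = {3, 5, 6}  B3 = {0, 3, 5}  B4 = {5, 6, 8}  B5 = {0, 4, 5}  B6 = {5, 6, 7}  B7 = {0, 1, 4}
Tree: B1–B2, B2–B3, B2–B4, B3–B5, B4–B6, B5–B7

Each bag holds 3 vertices, so the decomposition has width 2, which upper-bounds the treewidth. For the lower bound, the 3 vertices {0, 1, 4} are pairwise adjacent, and any tree decomposition puts a clique entirely inside one bag — forcing width ≥ 2. Hence tw(G) = 2 exactly.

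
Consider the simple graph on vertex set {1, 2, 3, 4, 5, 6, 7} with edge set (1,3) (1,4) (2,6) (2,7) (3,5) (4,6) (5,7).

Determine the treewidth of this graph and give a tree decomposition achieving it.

Each bag holds 3 vertices, so the decomposition has width 2, which upper-bounds the treewidth. Since 6–4–1–3–5–7–2–6 is a cycle in G, G is not acyclic. Forests are exactly the graphs of treewidth ≤ 1, so tw(G) ≥ 2. Combining the bounds, tw(G) = 2.

Treewidth 2.
Bags: B1 = {1, 4, 6}  B2 = {1, 3, 6}  B3 = {3, 5, 6}  B4 = {5, 6, 7}  B5 = {2, 6, 7}
Tree: B1–B2, B2–B3, B3–B4, B4–B5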